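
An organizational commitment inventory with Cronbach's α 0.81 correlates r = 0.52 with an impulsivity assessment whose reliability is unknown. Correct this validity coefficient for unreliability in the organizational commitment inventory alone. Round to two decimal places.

0.58

Single correction: r_c = r_obs / √r_xx = 0.52 / √0.81 = 0.52 / 0.9000 ≈ 0.58.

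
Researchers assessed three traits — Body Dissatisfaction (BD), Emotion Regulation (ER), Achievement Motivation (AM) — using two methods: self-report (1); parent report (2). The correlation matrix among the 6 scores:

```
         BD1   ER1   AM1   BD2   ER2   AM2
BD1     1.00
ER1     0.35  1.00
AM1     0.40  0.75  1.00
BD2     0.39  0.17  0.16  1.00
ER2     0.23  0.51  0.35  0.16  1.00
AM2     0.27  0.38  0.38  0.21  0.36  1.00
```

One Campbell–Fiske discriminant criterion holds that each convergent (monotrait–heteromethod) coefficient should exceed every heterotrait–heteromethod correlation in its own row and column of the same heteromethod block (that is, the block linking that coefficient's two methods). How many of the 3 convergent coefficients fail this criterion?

1

Each convergent coefficient versus the relevant comparison correlations:
BD (methods 1·2): 0.39 vs {0.23, 0.17, 0.27, 0.16} → pass.
ER (methods 1·2): 0.51 vs {0.17, 0.23, 0.38, 0.35} → pass.
AM (methods 1·2): 0.38 vs {0.16, 0.27, 0.35, 0.38} → fail.
1 of 3 fail.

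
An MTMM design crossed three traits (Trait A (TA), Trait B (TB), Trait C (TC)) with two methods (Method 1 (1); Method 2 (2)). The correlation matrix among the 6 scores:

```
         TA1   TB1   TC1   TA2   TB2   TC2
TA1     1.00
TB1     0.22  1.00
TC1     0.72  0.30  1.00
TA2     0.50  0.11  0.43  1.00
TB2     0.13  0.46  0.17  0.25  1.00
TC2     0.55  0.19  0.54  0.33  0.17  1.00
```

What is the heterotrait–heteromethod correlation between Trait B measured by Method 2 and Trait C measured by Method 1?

Different traits and methods: r(TB2, TC1) = 0.17.

0.17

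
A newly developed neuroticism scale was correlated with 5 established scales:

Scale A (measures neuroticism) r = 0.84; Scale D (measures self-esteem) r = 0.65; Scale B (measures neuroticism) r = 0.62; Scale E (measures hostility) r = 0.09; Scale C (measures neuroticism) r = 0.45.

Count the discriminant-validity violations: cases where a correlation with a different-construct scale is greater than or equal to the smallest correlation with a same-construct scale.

Convergent (same construct = neuroticism): Scale A, Scale B, Scale C.
Smallest convergent = 0.45. Discriminant values: 0.65, 0.09; count ≥ 0.45 → 1.

1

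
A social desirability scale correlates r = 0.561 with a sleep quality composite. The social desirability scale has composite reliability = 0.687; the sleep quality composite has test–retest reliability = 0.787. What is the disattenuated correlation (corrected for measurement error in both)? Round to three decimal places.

0.763

r_true = r_obs / √(r_xx · r_yy) = 0.561 / √(0.687 × 0.787) = 0.561 / √0.540669 = 0.561 / 0.7353 ≈ 0.763.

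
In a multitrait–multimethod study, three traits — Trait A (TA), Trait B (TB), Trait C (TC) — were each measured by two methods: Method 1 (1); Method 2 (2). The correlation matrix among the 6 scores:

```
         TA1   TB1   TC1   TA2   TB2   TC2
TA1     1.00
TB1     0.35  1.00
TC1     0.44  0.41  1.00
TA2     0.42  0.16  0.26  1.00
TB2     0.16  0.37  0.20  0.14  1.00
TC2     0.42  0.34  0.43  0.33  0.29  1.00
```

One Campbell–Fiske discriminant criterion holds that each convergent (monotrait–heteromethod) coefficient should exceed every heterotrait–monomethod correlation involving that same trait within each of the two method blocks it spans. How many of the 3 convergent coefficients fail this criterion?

Each convergent coefficient versus the relevant comparison correlations:
TA (methods 1·2): 0.42 vs {0.35, 0.14, 0.44, 0.33} → fail.
TB (methods 1·2): 0.37 vs {0.35, 0.14, 0.41, 0.29} → fail.
TC (methods 1·2): 0.43 vs {0.44, 0.33, 0.41, 0.29} → fail.
3 of 3 fail.

3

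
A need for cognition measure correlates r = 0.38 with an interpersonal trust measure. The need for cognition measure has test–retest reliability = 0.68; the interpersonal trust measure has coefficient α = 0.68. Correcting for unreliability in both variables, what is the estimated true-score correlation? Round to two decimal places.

0.56

r_true = r_obs / √(r_xx · r_yy) = 0.38 / √(0.68 × 0.68) = 0.38 / √0.4624 = 0.38 / 0.6800 ≈ 0.56.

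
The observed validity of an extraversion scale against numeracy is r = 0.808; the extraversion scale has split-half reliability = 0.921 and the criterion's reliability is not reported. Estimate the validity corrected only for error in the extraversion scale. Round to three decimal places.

0.842

Single correction: r_c = r_obs / √r_xx = 0.808 / √0.921 = 0.808 / 0.9597 ≈ 0.842.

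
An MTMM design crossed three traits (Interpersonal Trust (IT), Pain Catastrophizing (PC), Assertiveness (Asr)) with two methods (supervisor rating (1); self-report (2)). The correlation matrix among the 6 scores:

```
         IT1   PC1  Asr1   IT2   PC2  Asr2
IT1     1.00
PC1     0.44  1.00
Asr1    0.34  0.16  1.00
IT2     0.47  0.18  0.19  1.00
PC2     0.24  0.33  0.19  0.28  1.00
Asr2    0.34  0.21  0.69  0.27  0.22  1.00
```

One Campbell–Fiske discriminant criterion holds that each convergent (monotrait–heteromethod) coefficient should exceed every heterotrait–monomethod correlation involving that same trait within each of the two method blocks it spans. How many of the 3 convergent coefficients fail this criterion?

1

Convergent coefficients and their comparison sets:
IT (methods 1·2): 0.47 vs {0.44, 0.28, 0.34, 0.27} → pass.
PC (methods 1·2): 0.33 vs {0.44, 0.28, 0.16, 0.22} → fail.
Asr (methods 1·2): 0.69 vs {0.34, 0.27, 0.16, 0.22} → pass.
1 of 3 fail.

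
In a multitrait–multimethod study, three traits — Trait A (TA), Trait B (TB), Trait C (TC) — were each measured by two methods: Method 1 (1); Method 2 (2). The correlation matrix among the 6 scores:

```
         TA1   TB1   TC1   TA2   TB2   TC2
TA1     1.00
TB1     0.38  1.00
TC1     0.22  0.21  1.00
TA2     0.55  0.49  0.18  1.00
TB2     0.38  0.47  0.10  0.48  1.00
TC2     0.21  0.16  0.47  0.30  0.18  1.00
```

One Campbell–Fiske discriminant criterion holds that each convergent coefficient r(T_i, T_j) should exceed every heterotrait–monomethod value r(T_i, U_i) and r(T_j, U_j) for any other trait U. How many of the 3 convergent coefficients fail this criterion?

Each convergent coefficient versus the relevant comparison correlations:
TA (methods 1·2): 0.55 vs {0.38, 0.48, 0.22, 0.30} → pass.
TB (methods 1·2): 0.47 vs {0.38, 0.48, 0.21, 0.18} → fail.
TC (methods 1·2): 0.47 vs {0.22, 0.30, 0.21, 0.18} → pass.
1 of 3 fail.

1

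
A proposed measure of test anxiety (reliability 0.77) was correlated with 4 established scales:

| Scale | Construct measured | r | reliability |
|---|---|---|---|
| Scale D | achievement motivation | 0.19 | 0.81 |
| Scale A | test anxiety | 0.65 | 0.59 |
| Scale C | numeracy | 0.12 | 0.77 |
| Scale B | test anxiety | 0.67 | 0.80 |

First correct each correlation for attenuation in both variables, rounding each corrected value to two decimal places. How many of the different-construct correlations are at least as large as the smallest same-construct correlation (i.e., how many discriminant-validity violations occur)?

0

Disattenuated r (r / √(r_scale · r_new)):
  Scale D (disc): 0.19 / √(0.81·0.77) = 0.24
  Scale A (conv): 0.65 / √(0.59·0.77) = 0.96
  Scale C (disc): 0.12 / √(0.77·0.77) = 0.16
  Scale B (conv): 0.67 / √(0.80·0.77) = 0.85
Smallest convergent = 0.85. Discriminant values: 0.24, 0.16; count ≥ 0.85 → 0.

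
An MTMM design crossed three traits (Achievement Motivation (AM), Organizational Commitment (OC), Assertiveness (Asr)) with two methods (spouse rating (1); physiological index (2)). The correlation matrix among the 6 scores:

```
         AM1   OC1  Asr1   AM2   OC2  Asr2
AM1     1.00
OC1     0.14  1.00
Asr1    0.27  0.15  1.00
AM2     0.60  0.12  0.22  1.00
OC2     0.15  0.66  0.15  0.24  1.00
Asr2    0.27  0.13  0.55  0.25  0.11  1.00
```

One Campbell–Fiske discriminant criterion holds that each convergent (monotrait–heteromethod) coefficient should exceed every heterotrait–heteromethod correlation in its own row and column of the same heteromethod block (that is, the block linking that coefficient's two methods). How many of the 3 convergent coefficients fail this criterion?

0

Checking each validity diagonal entry against its comparison values:
AM (methods 1·2): 0.60 vs {0.15, 0.12, 0.27, 0.22} → pass.
OC (methods 1·2): 0.66 vs {0.12, 0.15, 0.13, 0.15} → pass.
Asr (methods 1·2): 0.55 vs {0.22, 0.27, 0.15, 0.13} → pass.
0 of 3 fail.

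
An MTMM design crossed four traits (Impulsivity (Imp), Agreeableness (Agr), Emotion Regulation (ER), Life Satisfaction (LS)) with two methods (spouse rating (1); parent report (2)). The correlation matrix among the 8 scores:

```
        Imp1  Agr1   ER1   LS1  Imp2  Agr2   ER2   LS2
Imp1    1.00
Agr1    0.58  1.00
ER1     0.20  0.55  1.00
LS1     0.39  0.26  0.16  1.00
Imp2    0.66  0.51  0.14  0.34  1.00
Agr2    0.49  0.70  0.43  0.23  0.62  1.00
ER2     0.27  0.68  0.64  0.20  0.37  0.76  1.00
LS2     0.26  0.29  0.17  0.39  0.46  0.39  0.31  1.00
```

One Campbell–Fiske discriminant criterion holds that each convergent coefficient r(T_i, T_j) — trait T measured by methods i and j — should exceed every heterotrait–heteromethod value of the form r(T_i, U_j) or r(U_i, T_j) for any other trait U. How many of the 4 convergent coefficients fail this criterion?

Checking each validity diagonal entry against its comparison values:
Imp (methods 1·2): 0.66 vs {0.49, 0.51, 0.27, 0.14, 0.26, 0.34} → pass.
Agr (methods 1·2): 0.70 vs {0.51, 0.49, 0.68, 0.43, 0.29, 0.23} → pass.
ER (methods 1·2): 0.64 vs {0.14, 0.27, 0.43, 0.68, 0.17, 0.20} → fail.
LS (methods 1·2): 0.39 vs {0.34, 0.26, 0.23, 0.29, 0.20, 0.17} → pass.
1 of 4 fail.

1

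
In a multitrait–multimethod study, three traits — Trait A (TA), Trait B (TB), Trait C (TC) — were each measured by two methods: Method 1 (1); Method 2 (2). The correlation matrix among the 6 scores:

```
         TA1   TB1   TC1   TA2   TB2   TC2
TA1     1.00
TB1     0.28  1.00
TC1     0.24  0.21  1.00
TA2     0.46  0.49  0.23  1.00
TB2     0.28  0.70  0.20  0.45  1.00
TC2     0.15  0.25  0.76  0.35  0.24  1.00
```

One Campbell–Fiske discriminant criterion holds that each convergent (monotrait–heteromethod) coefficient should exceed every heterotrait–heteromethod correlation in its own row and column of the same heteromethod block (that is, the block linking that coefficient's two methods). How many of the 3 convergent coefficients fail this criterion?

1

Convergent coefficients and their comparison sets:
TA (methods 1·2): 0.46 vs {0.28, 0.49, 0.15, 0.23} → fail.
TB (methods 1·2): 0.70 vs {0.49, 0.28, 0.25, 0.20} → pass.
TC (methods 1·2): 0.76 vs {0.23, 0.15, 0.20, 0.25} → pass.
1 of 3 fail.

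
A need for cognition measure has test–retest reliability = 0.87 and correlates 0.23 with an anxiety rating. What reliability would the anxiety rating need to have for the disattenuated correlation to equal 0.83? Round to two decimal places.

0.09

r_true = r_obs / √(r_xx · r_yy) ⇒ 0.83 = 0.23 / √(0.87 · r_yy).
√(0.87 · r_yy) = 0.23 / 0.83 = 0.2771; 0.87 · r_yy = 0.0768; r_yy = 0.0768 / 0.87 ≈ 0.09.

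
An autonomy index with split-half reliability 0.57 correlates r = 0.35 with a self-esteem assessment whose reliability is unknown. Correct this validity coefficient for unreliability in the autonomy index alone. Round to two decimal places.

Single correction: r_c = r_obs / √r_xx = 0.35 / √0.57 = 0.35 / 0.7550 ≈ 0.46.

0.46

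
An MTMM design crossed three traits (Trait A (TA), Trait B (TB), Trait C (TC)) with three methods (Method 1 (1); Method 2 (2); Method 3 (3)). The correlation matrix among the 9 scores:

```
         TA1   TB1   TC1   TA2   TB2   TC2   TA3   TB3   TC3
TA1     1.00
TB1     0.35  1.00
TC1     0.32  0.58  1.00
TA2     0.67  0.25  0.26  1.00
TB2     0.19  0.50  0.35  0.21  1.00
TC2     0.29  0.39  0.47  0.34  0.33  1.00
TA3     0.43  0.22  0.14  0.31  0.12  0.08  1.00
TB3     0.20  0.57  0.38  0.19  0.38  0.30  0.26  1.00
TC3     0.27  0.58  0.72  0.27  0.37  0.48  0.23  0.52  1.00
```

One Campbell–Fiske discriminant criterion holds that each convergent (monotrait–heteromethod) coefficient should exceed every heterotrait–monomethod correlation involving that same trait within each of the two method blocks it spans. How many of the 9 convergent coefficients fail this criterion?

Convergent coefficients and their comparison sets:
TA (methods 1·2): 0.67 vs {0.35, 0.21, 0.32, 0.34} → pass.
TA (methods 1·3): 0.43 vs {0.35, 0.26, 0.32, 0.23} → pass.
TA (methods 2·3): 0.31 vs {0.21, 0.26, 0.34, 0.23} → fail.
TB (methods 1·2): 0.50 vs {0.35, 0.21, 0.58, 0.33} → fail.
TB (methods 1·3): 0.57 vs {0.35, 0.26, 0.58, 0.52} → fail.
TB (methods 2·3): 0.38 vs {0.21, 0.26, 0.33, 0.52} → fail.
TC (methods 1·2): 0.47 vs {0.32, 0.34, 0.58, 0.33} → fail.
TC (methods 1·3): 0.72 vs {0.32, 0.23, 0.58, 0.52} → pass.
TC (methods 2·3): 0.48 vs {0.34, 0.23, 0.33, 0.52} → fail.
6 of 9 fail.

6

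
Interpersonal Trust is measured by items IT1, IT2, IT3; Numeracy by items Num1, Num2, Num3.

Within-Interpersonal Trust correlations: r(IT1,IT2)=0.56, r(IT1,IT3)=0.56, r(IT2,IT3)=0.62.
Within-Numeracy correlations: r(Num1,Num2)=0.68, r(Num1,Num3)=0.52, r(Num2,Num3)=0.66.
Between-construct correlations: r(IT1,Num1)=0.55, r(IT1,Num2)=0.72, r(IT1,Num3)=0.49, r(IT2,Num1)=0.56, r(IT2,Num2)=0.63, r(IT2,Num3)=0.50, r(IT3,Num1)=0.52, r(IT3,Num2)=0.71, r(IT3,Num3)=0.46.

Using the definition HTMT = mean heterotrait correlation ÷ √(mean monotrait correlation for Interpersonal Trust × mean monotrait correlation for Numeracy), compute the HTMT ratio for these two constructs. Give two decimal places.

0.95

Between-construct mean = 5.14/9 = 0.5711.
Mean within-IT = 1.74/3 = 0.5800; mean within-Num = 1.86/3 = 0.6200.
Geometric mean = √(0.5800 × 0.6200) = 0.5997.
HTMT = 0.5711 / 0.5997 = 0.95.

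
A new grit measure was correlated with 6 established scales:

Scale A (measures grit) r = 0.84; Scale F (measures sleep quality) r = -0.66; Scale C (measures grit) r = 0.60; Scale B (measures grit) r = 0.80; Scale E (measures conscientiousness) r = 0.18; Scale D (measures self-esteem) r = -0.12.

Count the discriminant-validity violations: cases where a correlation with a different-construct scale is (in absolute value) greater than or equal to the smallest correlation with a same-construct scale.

1

Convergent (same construct = grit): Scale A, Scale C, Scale B.
Smallest convergent = 0.60. Discriminant |r|: 0.66, 0.18, 0.12; count ≥ 0.60 → 1.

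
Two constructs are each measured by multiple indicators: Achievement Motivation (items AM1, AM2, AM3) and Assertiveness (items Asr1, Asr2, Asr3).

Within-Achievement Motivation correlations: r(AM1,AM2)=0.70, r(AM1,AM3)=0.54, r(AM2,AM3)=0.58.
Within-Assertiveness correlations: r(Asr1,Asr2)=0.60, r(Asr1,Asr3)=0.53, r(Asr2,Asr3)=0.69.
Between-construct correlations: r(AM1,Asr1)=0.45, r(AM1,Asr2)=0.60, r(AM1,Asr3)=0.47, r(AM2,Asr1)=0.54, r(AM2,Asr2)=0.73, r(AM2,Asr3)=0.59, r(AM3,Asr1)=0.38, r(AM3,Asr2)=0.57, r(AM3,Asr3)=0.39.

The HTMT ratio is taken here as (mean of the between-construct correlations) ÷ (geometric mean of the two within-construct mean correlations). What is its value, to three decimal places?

0.864

Mean heterotrait r = 4.72/9 = 0.5244.
Mean within-AM = 1.82/3 = 0.6067; mean within-Asr = 1.82/3 = 0.6067.
Geometric mean = √(0.6067 × 0.6067) = 0.6067.
HTMT = 0.5244 / 0.6067 = 0.864.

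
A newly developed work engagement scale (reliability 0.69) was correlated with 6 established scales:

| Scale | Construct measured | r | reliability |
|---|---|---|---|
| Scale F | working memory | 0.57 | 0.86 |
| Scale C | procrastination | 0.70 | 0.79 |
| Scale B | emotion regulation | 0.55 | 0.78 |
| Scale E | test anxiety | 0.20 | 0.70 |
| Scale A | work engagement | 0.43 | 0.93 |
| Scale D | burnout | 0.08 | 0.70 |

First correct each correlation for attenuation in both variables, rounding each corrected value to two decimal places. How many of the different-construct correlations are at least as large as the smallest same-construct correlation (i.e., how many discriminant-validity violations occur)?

Disattenuated r (r / √(r_scale · r_new)):
  Scale F (disc): 0.57 / √(0.86·0.69) = 0.74
  Scale C (disc): 0.70 / √(0.79·0.69) = 0.95
  Scale B (disc): 0.55 / √(0.78·0.69) = 0.75
  Scale E (disc): 0.20 / √(0.70·0.69) = 0.29
  Scale A (conv): 0.43 / √(0.93·0.69) = 0.54
  Scale D (disc): 0.08 / √(0.70·0.69) = 0.12
Smallest convergent = 0.54. Discriminant values: 0.74, 0.95, 0.75, 0.29, 0.12; count ≥ 0.54 → 3.

3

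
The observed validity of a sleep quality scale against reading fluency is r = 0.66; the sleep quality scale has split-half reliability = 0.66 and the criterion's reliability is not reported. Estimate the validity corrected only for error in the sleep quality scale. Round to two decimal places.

0.81

Single correction: r_c = r_obs / √r_xx = 0.66 / √0.66 = 0.66 / 0.8124 ≈ 0.81.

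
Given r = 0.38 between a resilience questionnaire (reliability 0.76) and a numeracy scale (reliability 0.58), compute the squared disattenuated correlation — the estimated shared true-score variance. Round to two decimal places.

Disattenuated r = 0.38 / √(0.76 × 0.58) = 0.38 / 0.6639 = 0.5724.
Shared true-score variance = 0.5724² = 0.3276 ≈ 0.33.

0.33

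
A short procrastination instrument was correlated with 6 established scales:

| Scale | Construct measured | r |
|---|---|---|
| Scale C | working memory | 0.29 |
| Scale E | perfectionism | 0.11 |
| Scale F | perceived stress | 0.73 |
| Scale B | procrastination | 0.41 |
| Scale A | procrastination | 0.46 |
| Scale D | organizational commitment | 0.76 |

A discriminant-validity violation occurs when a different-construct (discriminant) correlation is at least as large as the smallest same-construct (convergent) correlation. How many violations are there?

2

Convergent (same construct = procrastination): Scale B, Scale A.
Smallest convergent = 0.41. Discriminant values: 0.29, 0.11, 0.73, 0.76; count ≥ 0.41 → 2.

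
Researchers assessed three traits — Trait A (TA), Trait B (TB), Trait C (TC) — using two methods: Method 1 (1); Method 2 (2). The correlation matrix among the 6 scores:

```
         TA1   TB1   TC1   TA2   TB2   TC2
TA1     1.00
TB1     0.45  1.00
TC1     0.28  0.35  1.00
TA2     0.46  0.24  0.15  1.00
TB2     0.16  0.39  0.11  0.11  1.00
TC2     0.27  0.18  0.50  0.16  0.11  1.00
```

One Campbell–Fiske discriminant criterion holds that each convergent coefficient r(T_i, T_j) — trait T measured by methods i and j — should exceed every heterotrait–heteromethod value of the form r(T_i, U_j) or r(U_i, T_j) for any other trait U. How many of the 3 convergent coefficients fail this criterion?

0

Convergent coefficients and their comparison sets:
TA (methods 1·2): 0.46 vs {0.16, 0.24, 0.27, 0.15} → pass.
TB (methods 1·2): 0.39 vs {0.24, 0.16, 0.18, 0.11} → pass.
TC (methods 1·2): 0.50 vs {0.15, 0.27, 0.11, 0.18} → pass.
0 of 3 fail.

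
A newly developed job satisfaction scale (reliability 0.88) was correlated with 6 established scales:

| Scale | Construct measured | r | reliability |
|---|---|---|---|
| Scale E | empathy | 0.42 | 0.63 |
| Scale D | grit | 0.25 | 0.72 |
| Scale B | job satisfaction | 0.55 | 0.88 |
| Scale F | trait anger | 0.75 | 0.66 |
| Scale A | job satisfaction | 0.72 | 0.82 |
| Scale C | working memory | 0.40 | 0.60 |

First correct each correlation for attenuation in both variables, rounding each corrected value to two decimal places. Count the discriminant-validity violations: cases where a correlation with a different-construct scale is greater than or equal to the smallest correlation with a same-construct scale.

Disattenuated r (r / √(r_scale · r_new)):
  Scale E (disc): 0.42 / √(0.63·0.88) = 0.56
  Scale D (disc): 0.25 / √(0.72·0.88) = 0.31
  Scale B (conv): 0.55 / √(0.88·0.88) = 0.63
  Scale F (disc): 0.75 / √(0.66·0.88) = 0.98
  Scale A (conv): 0.72 / √(0.82·0.88) = 0.85
  Scale C (disc): 0.40 / √(0.60·0.88) = 0.55
Smallest convergent = 0.63. Discriminant values: 0.56, 0.31, 0.98, 0.55; count ≥ 0.63 → 1.

1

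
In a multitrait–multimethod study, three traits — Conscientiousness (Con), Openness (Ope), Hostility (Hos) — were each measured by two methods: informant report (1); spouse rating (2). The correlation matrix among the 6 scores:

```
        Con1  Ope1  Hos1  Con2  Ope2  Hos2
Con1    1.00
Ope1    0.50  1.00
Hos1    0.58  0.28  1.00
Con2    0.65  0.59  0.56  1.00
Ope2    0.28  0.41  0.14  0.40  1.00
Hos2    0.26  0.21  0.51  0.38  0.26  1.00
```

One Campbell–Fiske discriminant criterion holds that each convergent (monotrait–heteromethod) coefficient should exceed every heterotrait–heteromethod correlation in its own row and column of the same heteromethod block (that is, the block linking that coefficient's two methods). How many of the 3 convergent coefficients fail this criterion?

Convergent coefficients and their comparison sets:
Con (methods 1·2): 0.65 vs {0.28, 0.59, 0.26, 0.56} → pass.
Ope (methods 1·2): 0.41 vs {0.59, 0.28, 0.21, 0.14} → fail.
Hos (methods 1·2): 0.51 vs {0.56, 0.26, 0.14, 0.21} → fail.
2 of 3 fail.

2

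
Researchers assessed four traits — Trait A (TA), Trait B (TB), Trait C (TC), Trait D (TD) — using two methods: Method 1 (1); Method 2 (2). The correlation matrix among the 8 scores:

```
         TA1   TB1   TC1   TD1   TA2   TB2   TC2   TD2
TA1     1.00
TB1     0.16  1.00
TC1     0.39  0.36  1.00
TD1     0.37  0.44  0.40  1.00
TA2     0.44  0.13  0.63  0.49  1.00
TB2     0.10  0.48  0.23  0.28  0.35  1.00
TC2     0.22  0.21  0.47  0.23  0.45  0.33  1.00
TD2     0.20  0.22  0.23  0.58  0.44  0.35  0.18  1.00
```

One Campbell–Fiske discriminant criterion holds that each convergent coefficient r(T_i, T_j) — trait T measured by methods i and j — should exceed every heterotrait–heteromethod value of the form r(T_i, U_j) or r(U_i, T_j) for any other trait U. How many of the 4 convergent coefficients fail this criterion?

2

Checking each validity diagonal entry against its comparison values:
TA (methods 1·2): 0.44 vs {0.10, 0.13, 0.22, 0.63, 0.20, 0.49} → fail.
TB (methods 1·2): 0.48 vs {0.13, 0.10, 0.21, 0.23, 0.22, 0.28} → pass.
TC (methods 1·2): 0.47 vs {0.63, 0.22, 0.23, 0.21, 0.23, 0.23} → fail.
TD (methods 1·2): 0.58 vs {0.49, 0.20, 0.28, 0.22, 0.23, 0.23} → pass.
2 of 4 fail.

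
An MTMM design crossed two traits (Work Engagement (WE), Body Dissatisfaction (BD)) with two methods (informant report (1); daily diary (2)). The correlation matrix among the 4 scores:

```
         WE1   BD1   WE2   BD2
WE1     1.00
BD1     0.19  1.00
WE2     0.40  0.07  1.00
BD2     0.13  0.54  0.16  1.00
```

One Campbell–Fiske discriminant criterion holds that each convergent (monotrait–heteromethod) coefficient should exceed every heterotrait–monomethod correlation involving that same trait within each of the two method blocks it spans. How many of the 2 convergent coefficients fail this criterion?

Checking each validity diagonal entry against its comparison values:
WE (methods 1·2): 0.40 vs {0.19, 0.16} → pass.
BD (methods 1·2): 0.54 vs {0.19, 0.16} → pass.
0 of 2 fail.

0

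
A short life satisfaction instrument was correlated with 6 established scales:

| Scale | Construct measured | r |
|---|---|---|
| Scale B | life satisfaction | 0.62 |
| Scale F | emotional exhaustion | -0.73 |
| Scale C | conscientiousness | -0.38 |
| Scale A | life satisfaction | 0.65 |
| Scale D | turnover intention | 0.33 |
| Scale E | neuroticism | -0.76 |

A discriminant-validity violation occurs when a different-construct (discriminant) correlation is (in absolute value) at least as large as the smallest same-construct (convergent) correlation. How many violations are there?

2

Convergent (same construct = life satisfaction): Scale B, Scale A.
Smallest convergent = 0.62. Discriminant |r|: 0.73, 0.38, 0.33, 0.76; count ≥ 0.62 → 2.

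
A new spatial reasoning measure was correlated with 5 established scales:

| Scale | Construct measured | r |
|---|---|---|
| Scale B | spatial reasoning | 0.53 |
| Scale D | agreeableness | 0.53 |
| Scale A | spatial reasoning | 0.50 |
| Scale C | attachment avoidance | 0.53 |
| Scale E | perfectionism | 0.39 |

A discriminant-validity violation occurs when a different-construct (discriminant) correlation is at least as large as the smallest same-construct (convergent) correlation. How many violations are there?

2

Convergent (same construct = spatial reasoning): Scale B, Scale A.
Smallest convergent = 0.50. Discriminant values: 0.53, 0.53, 0.39; count ≥ 0.50 → 2.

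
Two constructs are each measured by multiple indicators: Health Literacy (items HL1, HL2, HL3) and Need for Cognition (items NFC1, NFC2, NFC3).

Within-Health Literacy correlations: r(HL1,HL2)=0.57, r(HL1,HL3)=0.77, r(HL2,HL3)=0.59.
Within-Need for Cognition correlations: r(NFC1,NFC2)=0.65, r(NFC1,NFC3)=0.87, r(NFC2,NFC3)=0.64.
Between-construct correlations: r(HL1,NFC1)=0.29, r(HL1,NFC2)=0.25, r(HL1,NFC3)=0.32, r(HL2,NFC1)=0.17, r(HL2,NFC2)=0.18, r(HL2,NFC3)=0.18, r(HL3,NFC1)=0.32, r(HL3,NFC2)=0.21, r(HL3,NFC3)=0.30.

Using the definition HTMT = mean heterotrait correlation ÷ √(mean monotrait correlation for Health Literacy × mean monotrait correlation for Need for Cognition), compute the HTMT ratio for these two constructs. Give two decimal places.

Mean between = 2.22/9 = 0.2467.
Mean within-HL = 1.93/3 = 0.6433; mean within-NFC = 2.16/3 = 0.7200.
Geometric mean = √(0.6433 × 0.7200) = 0.6806.
HTMT = 0.2467 / 0.6806 = 0.36.

0.36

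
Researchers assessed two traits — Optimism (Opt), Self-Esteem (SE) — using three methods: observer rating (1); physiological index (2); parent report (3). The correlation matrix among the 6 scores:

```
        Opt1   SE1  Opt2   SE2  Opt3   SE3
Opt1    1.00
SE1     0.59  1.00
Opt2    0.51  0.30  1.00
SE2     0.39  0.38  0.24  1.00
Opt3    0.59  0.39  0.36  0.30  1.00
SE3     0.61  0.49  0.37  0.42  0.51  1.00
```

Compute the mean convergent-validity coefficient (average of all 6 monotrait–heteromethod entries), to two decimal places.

Convergent values: 0.51, 0.59, 0.36, 0.38, 0.49, 0.42; mean = 2.75/6 = 0.46.

0.46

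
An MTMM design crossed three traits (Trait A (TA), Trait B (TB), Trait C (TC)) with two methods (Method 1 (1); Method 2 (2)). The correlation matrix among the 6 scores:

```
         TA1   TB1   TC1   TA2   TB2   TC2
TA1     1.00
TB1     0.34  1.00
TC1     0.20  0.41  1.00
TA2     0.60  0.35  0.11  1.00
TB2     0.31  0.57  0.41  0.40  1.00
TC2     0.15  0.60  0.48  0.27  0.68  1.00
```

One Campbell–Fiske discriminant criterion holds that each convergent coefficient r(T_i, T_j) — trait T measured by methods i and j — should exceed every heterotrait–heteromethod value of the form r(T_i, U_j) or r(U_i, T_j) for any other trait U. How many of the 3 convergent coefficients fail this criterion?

2

Each convergent coefficient versus the relevant comparison correlations:
TA (methods 1·2): 0.60 vs {0.31, 0.35, 0.15, 0.11} → pass.
TB (methods 1·2): 0.57 vs {0.35, 0.31, 0.60, 0.41} → fail.
TC (methods 1·2): 0.48 vs {0.11, 0.15, 0.41, 0.60} → fail.
2 of 3 fail.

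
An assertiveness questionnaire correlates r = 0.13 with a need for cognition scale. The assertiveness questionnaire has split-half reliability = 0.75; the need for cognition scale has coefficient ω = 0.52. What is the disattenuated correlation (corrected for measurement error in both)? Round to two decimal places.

0.21

r_true = r_obs / √(r_xx · r_yy) = 0.13 / √(0.75 × 0.52) = 0.13 / √0.3900 = 0.13 / 0.6245 ≈ 0.21.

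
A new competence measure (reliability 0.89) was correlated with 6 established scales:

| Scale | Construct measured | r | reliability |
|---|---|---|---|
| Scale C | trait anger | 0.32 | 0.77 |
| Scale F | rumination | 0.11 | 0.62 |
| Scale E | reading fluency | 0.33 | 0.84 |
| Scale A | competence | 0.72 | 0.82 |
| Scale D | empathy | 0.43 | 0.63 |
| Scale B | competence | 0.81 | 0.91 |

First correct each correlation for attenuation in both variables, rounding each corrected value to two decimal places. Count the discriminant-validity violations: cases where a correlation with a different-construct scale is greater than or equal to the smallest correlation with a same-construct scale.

Disattenuated r (r / √(r_scale · r_new)):
  Scale C (disc): 0.32 / √(0.77·0.89) = 0.39
  Scale F (disc): 0.11 / √(0.62·0.89) = 0.15
  Scale E (disc): 0.33 / √(0.84·0.89) = 0.38
  Scale A (conv): 0.72 / √(0.82·0.89) = 0.84
  Scale D (disc): 0.43 / √(0.63·0.89) = 0.57
  Scale B (conv): 0.81 / √(0.91·0.89) = 0.90
Smallest convergent = 0.84. Discriminant values: 0.39, 0.15, 0.38, 0.57; count ≥ 0.84 → 0.

0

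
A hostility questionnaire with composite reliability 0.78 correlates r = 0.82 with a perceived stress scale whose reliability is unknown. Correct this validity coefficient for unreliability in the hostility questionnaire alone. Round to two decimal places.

0.93

Single correction: r_c = r_obs / √r_xx = 0.82 / √0.78 = 0.82 / 0.8832 ≈ 0.93.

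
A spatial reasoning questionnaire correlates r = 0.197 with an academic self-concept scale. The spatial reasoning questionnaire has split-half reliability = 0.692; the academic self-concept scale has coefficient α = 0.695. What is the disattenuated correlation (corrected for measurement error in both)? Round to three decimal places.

0.284

r_true = r_obs / √(r_xx · r_yy) = 0.197 / √(0.692 × 0.695) = 0.197 / √0.480940 = 0.197 / 0.6935 ≈ 0.284.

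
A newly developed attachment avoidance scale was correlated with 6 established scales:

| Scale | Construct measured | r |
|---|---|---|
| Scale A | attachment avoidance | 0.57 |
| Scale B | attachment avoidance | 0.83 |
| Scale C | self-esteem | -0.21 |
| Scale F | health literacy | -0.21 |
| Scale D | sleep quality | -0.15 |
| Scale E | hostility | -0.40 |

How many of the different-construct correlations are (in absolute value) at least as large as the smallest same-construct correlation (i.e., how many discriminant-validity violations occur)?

0

Convergent (same construct = attachment avoidance): Scale A, Scale B.
Smallest convergent = 0.57. Discriminant |r|: 0.21, 0.21, 0.15, 0.40; count ≥ 0.57 → 0.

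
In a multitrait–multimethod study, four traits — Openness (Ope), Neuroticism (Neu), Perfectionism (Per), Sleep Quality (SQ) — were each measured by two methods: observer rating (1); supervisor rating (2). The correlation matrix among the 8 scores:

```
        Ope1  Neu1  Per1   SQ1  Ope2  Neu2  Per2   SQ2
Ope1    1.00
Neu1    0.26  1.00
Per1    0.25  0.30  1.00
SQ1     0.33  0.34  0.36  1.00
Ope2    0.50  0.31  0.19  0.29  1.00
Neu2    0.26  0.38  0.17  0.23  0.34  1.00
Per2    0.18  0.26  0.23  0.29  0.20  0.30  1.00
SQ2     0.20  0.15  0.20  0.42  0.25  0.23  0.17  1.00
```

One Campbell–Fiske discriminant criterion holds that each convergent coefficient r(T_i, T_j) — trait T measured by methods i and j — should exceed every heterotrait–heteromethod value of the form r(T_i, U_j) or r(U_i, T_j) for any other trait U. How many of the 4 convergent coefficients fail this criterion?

1

Each convergent coefficient versus the relevant comparison correlations:
Ope (methods 1·2): 0.50 vs {0.26, 0.31, 0.18, 0.19, 0.20, 0.29} → pass.
Neu (methods 1·2): 0.38 vs {0.31, 0.26, 0.26, 0.17, 0.15, 0.23} → pass.
Per (methods 1·2): 0.23 vs {0.19, 0.18, 0.17, 0.26, 0.20, 0.29} → fail.
SQ (methods 1·2): 0.42 vs {0.29, 0.20, 0.23, 0.15, 0.29, 0.20} → pass.
1 of 4 fail.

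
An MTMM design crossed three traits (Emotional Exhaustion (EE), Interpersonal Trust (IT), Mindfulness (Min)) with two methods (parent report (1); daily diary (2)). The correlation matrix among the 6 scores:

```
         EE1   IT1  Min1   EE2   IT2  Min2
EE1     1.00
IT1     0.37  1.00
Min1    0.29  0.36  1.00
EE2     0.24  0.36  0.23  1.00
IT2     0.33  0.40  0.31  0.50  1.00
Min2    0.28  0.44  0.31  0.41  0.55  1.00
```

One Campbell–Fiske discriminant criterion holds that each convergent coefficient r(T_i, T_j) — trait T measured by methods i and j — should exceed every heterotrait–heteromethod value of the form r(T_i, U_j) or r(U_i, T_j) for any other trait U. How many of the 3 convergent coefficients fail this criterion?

Convergent coefficients and their comparison sets:
EE (methods 1·2): 0.24 vs {0.33, 0.36, 0.28, 0.23} → fail.
IT (methods 1·2): 0.40 vs {0.36, 0.33, 0.44, 0.31} → fail.
Min (methods 1·2): 0.31 vs {0.23, 0.28, 0.31, 0.44} → fail.
3 of 3 fail.

3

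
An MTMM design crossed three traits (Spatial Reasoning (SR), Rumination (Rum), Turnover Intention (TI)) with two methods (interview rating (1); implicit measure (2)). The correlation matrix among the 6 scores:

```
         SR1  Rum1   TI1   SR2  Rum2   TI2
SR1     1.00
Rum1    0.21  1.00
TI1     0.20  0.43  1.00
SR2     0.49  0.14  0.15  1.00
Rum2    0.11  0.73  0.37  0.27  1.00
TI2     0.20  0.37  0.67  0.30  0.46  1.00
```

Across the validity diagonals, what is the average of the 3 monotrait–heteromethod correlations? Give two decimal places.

Convergent values: 0.49, 0.73, 0.67; mean = 1.89/3 = 0.63.

0.63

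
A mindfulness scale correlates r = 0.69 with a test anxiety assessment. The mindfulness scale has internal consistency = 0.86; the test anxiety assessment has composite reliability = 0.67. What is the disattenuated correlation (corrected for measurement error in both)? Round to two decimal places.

r_true = r_obs / √(r_xx · r_yy) = 0.69 / √(0.86 × 0.67) = 0.69 / √0.5762 = 0.69 / 0.7591 ≈ 0.91.

0.91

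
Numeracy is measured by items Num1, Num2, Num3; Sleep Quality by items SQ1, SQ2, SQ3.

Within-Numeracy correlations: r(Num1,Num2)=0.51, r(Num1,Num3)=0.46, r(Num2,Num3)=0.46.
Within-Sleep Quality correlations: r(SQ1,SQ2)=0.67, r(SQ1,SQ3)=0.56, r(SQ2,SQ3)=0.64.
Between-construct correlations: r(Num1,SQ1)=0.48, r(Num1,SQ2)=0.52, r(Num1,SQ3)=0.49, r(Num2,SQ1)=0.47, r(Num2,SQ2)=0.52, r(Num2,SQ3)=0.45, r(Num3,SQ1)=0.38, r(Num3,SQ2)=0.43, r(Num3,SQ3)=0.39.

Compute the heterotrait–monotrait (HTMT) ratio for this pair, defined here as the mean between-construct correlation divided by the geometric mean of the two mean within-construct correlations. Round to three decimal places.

0.842

Mean heterotrait r = 4.13/9 = 0.4589.
Mean within-Num = 1.43/3 = 0.4767; mean within-SQ = 1.87/3 = 0.6233.
Geometric mean = √(0.4767 × 0.6233) = 0.5451.
HTMT = 0.4589 / 0.5451 = 0.842.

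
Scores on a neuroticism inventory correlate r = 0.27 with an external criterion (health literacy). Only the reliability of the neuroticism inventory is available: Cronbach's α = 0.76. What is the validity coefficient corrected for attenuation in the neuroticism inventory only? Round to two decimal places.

Single correction: r_c = r_obs / √r_xx = 0.27 / √0.76 = 0.27 / 0.8718 ≈ 0.31.

0.31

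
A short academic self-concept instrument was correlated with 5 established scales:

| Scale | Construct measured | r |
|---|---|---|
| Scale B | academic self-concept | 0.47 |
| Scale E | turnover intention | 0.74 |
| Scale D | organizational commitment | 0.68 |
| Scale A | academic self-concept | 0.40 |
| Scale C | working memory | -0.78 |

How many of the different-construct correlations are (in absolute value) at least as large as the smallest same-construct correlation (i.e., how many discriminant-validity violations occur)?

Convergent (same construct = academic self-concept): Scale B, Scale A.
Smallest convergent = 0.40. Discriminant |r|: 0.74, 0.68, 0.78; count ≥ 0.40 → 3.

3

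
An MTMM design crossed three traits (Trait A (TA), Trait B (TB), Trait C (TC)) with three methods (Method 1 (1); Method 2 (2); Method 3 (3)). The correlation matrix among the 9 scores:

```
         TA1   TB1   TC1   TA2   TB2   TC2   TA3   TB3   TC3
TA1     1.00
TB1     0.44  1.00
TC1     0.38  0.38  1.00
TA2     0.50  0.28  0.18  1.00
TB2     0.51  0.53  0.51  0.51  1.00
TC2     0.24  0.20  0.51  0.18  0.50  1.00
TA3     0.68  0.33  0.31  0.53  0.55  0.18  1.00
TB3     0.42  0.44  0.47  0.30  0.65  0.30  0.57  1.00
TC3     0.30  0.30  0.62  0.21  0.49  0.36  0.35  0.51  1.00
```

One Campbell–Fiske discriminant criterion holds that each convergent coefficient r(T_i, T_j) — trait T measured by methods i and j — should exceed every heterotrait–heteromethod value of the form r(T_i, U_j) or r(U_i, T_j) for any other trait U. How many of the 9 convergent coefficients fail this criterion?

5

Convergent coefficients and their comparison sets:
TA (methods 1·2): 0.50 vs {0.51, 0.28, 0.24, 0.18} → fail.
TA (methods 1·3): 0.68 vs {0.42, 0.33, 0.30, 0.31} → pass.
TA (methods 2·3): 0.53 vs {0.30, 0.55, 0.21, 0.18} → fail.
TB (methods 1·2): 0.53 vs {0.28, 0.51, 0.20, 0.51} → pass.
TB (methods 1·3): 0.44 vs {0.33, 0.42, 0.30, 0.47} → fail.
TB (methods 2·3): 0.65 vs {0.55, 0.30, 0.49, 0.30} → pass.
TC (methods 1·2): 0.51 vs {0.18, 0.24, 0.51, 0.20} → fail.
TC (methods 1·3): 0.62 vs {0.31, 0.30, 0.47, 0.30} → pass.
TC (methods 2·3): 0.36 vs {0.18, 0.21, 0.30, 0.49} → fail.
5 of 9 fail.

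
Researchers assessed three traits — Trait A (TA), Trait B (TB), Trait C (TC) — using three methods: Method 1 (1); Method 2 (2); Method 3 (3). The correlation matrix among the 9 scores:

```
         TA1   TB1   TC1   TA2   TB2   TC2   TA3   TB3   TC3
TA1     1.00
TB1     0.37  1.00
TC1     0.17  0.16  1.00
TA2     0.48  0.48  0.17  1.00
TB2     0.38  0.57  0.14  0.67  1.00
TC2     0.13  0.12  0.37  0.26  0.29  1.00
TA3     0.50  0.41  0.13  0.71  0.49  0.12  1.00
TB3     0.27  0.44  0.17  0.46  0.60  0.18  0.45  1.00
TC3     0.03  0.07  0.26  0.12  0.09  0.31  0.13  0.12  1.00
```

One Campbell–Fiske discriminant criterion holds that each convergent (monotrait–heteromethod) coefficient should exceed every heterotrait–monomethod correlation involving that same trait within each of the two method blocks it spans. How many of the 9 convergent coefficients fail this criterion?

Checking each validity diagonal entry against its comparison values:
TA (methods 1·2): 0.48 vs {0.37, 0.67, 0.17, 0.26} → fail.
TA (methods 1·3): 0.50 vs {0.37, 0.45, 0.17, 0.13} → pass.
TA (methods 2·3): 0.71 vs {0.67, 0.45, 0.26, 0.13} → pass.
TB (methods 1·2): 0.57 vs {0.37, 0.67, 0.16, 0.29} → fail.
TB (methods 1·3): 0.44 vs {0.37, 0.45, 0.16, 0.12} → fail.
TB (methods 2·3): 0.60 vs {0.67, 0.45, 0.29, 0.12} → fail.
TC (methods 1·2): 0.37 vs {0.17, 0.26, 0.16, 0.29} → pass.
TC (methods 1·3): 0.26 vs {0.17, 0.13, 0.16, 0.12} → pass.
TC (methods 2·3): 0.31 vs {0.26, 0.13, 0.29, 0.12} → pass.
4 of 9 fail.

4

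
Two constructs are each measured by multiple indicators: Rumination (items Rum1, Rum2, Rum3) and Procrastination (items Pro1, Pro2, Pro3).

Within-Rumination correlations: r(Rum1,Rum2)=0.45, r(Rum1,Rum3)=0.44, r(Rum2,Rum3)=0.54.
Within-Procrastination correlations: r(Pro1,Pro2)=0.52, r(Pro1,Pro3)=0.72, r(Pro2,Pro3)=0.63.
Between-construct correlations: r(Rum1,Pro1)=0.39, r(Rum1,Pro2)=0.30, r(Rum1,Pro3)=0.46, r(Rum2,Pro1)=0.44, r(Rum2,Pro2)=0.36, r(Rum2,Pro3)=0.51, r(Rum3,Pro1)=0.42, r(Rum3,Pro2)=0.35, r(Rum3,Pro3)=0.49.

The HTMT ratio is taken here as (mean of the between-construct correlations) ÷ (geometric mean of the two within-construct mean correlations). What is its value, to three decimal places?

Mean between = 3.72/9 = 0.4133.
Mean within-Rum = 1.43/3 = 0.4767; mean within-Pro = 1.87/3 = 0.6233.
Geometric mean = √(0.4767 × 0.6233) = 0.5451.
HTMT = 0.4133 / 0.5451 = 0.758.

0.758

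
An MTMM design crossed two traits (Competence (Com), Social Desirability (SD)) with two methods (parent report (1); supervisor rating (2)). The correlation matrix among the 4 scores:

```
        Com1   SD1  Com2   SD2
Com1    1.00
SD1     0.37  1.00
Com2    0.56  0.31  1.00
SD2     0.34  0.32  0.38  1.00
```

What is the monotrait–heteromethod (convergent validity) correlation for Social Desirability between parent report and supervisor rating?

Same trait (SD), different methods: r(SD1, SD2) = 0.32.

0.32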